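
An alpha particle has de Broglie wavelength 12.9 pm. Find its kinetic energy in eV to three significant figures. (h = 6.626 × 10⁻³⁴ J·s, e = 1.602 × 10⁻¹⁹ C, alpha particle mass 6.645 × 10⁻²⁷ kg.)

KE = 1.24 eV

p = h/λ = 6.626 × 10⁻³⁴ / 1.290 × 10⁻¹¹ = 5.136 × 10⁻²³ kg·m/s.
KE = p²/(2m) = (5.136 × 10⁻²³)² / (2 × 6.645 × 10⁻²⁷) = 1.985 × 10⁻¹⁹ J = 1.24 eV.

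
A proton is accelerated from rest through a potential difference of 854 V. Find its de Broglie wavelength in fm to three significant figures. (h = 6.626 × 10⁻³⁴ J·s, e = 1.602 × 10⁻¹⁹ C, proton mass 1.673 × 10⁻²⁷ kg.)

λ = 979 fm

KE = eV = 1.602 × 10⁻¹⁹ × 854.0 = 1.368 × 10⁻¹⁶ J.
p = √(2mKE) = √(2 × 1.673 × 10⁻²⁷ × 1.368 × 10⁻¹⁶) = 6.766 × 10⁻²² kg·m/s.
λ = h/p = 6.626 × 10⁻³⁴ / 6.766 × 10⁻²² = 9.79 × 10⁻¹³ m = 979 fm.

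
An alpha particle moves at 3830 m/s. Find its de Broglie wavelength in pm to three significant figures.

λ = 26.0 pm

p = mv = 6.645 × 10⁻²⁷ × 3830 = 2.545 × 10⁻²³ kg·m/s.
λ = h/p = 6.626 × 10⁻³⁴ / 2.545 × 10⁻²³ = 2.60 × 10⁻¹¹ m = 26.0 pm.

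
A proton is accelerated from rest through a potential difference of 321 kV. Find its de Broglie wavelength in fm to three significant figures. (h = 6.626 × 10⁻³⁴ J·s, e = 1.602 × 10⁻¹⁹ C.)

KE = eV = 1.602 × 10⁻¹⁹ × 3.210 × 10⁵ = 5.142 × 10⁻¹⁴ J.
p = √(2mKE) = √(2 × 1.673 × 10⁻²⁷ × 5.142 × 10⁻¹⁴) = 1.312 × 10⁻²⁰ kg·m/s.
λ = h/p = 6.626 × 10⁻³⁴ / 1.312 × 10⁻²⁰ = 5.05 × 10⁻¹⁴ m = 50.5 fm.

λ = 50.5 fm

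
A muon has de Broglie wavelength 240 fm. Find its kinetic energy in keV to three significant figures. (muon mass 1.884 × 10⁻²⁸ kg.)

KE = 126 keV

p = h/λ = 6.626 × 10⁻³⁴ / 2.400 × 10⁻¹³ = 2.761 × 10⁻²¹ kg·m/s.
KE = p²/(2m) = (2.761 × 10⁻²¹)² / (2 × 1.884 × 10⁻²⁸) = 2.023 × 10⁻¹⁴ J = 126 keV.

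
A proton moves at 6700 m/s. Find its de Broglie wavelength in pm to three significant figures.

p = mv = 1.673 × 10⁻²⁷ × 6700 = 1.121 × 10⁻²³ kg·m/s.
λ = h/p = 6.626 × 10⁻³⁴ / 1.121 × 10⁻²³ = 5.91 × 10⁻¹¹ m = 59.1 pm.

λ = 59.1 pm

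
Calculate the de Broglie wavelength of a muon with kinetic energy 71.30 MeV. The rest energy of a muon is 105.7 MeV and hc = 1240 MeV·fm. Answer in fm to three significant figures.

λ = 8.73 fm

Total energy E = KE + m₀c² = 71.30 + 105.7 = 177.00 MeV.
(pc)² = E² − (m₀c²)² = (177.00)² − (105.7)² = 2.016 × 10⁴ MeV², so pc = 142.0 MeV.
λ = hc/(pc) = 1240 MeV·fm / 142.0 MeV = 8.73 fm.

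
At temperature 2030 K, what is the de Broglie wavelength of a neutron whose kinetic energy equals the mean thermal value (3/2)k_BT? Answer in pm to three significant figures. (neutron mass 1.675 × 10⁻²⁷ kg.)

λ = 55.8 pm

KE = (3/2)k_BT = 1.5 × 1.381 × 10⁻²³ × 2030 = 4.205 × 10⁻²⁰ J.
p = √(2mKE) = √(2 × 1.675 × 10⁻²⁷ × 4.205 × 10⁻²⁰) = 1.187 × 10⁻²³ kg·m/s.
λ = h/p = 5.58 × 10⁻¹¹ m = 55.8 pm.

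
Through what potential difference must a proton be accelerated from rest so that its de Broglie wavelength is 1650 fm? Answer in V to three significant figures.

p = h/λ = 6.626 × 10⁻³⁴ / 1.650 × 10⁻¹² = 4.016 × 10⁻²² kg·m/s.
KE = p²/(2m) = 4.820 × 10⁻¹⁷ J.
V = KE/e = 4.820 × 10⁻¹⁷ / (1.602 × 10⁻¹⁹) = 301 V.

V = 301 V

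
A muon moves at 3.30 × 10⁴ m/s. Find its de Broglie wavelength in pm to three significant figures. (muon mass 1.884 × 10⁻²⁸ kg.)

λ = 107 pm

p = mv = 1.884 × 10⁻²⁸ × 3.30 × 10⁴ = 6.217 × 10⁻²⁴ kg·m/s.
λ = h/p = 6.626 × 10⁻³⁴ / 6.217 × 10⁻²⁴ = 1.07 × 10⁻¹⁰ m = 107 pm.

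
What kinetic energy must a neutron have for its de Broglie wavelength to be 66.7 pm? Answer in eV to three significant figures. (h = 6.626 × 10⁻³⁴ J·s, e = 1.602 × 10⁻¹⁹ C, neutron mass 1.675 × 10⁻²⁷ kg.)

KE = 0.184 eV

p = h/λ = 6.626 × 10⁻³⁴ / 6.670 × 10⁻¹¹ = 9.934 × 10⁻²⁴ kg·m/s.
KE = p²/(2m) = (9.934 × 10⁻²⁴)² / (2 × 1.675 × 10⁻²⁷) = 2.946 × 10⁻²⁰ J = 0.184 eV.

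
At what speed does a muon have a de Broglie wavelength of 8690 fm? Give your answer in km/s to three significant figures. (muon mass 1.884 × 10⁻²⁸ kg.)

p = h/λ = 6.626 × 10⁻³⁴ / 8.690 × 10⁻¹² = 7.625 × 10⁻²³ kg·m/s.
v = p/m = 7.625 × 10⁻²³ / 1.884 × 10⁻²⁸ = 4.05 × 10⁵ m/s = 405 km/s.

v = 405 km/s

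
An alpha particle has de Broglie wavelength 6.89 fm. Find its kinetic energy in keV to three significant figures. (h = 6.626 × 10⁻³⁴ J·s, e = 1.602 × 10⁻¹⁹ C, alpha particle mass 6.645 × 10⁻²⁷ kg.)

KE = 4340 keV

p = h/λ = 6.626 × 10⁻³⁴ / 6.890 × 10⁻¹⁵ = 9.617 × 10⁻²⁰ kg·m/s.
KE = p²/(2m) = (9.617 × 10⁻²⁰)² / (2 × 6.645 × 10⁻²⁷) = 6.959 × 10⁻¹³ J = 4340 keV.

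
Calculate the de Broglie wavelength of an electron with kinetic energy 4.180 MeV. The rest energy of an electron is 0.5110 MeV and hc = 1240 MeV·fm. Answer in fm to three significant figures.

λ = 266 fm

Total energy E = KE + m₀c² = 4.180 + 0.5110 = 4.6910 MeV.
(pc)² = E² − (m₀c²)² = (4.6910)² − (0.5110)² = 21.74 MeV², so pc = 4.663 MeV.
λ = hc/(pc) = 1240 MeV·fm / 4.663 MeV = 266 fm.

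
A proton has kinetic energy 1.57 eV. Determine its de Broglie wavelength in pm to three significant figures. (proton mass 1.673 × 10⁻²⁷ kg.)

λ = 22.8 pm

KE = 1.57 eV = 2.515 × 10⁻¹⁹ J.
p = √(2mKE) = √(2 × 1.673 × 10⁻²⁷ × 2.515 × 10⁻¹⁹) = 2.901 × 10⁻²³ kg·m/s.
λ = h/p = 6.626 × 10⁻³⁴ / 2.901 × 10⁻²³ = 2.28 × 10⁻¹¹ m = 22.8 pm.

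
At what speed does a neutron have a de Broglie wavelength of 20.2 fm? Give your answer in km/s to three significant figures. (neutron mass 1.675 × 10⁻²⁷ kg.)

p = h/λ = 6.626 × 10⁻³⁴ / 2.020 × 10⁻¹⁴ = 3.280 × 10⁻²⁰ kg·m/s.
v = p/m = 3.280 × 10⁻²⁰ / 1.675 × 10⁻²⁷ = 1.96 × 10⁷ m/s = 1.96 × 10⁴ km/s.

v = 1.96 × 10⁴ km/s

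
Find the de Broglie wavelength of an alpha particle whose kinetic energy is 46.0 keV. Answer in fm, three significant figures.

λ = 67.0 fm

KE = 46.0 keV = 7.369 × 10⁻¹⁵ J.
p = √(2mKE) = √(2 × 6.645 × 10⁻²⁷ × 7.369 × 10⁻¹⁵) = 9.896 × 10⁻²¹ kg·m/s.
λ = h/p = 6.626 × 10⁻³⁴ / 9.896 × 10⁻²¹ = 6.70 × 10⁻¹⁴ m = 67.0 fm.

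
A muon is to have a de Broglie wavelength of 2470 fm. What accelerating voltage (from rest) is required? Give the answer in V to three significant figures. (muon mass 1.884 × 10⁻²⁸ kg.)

p = h/λ = 6.626 × 10⁻³⁴ / 2.470 × 10⁻¹² = 2.683 × 10⁻²² kg·m/s.
KE = p²/(2m) = 1.910 × 10⁻¹⁶ J.
V = KE/e = 1.910 × 10⁻¹⁶ / (1.602 × 10⁻¹⁹) = 1190 V.

V = 1190 V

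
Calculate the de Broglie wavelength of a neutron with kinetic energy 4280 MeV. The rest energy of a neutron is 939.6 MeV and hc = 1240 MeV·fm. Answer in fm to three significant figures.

Total energy E = KE + m₀c² = 4280 + 939.6 = 5219.6 MeV.
(pc)² = E² − (m₀c²)² = (5219.6)² − (939.6)² = 2.636 × 10⁷ MeV², so pc = 5134 MeV.
λ = hc/(pc) = 1240 MeV·fm / 5134 MeV = 0.242 fm.

λ = 0.242 fm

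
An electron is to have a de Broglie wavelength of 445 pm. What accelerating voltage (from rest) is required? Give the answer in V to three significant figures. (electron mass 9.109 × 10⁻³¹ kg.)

V = 7.60 V

p = h/λ = 6.626 × 10⁻³⁴ / 4.450 × 10⁻¹⁰ = 1.489 × 10⁻²⁴ kg·m/s.
KE = p²/(2m) = 1.217 × 10⁻¹⁸ J.
V = KE/e = 1.217 × 10⁻¹⁸ / (1.602 × 10⁻¹⁹) = 7.60 V.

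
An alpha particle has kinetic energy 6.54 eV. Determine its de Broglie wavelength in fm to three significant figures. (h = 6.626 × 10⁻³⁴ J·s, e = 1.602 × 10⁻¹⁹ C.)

λ = 5620 fm

KE = 6.54 eV = 1.048 × 10⁻¹⁸ J.
p = √(2mKE) = √(2 × 6.645 × 10⁻²⁷ × 1.048 × 10⁻¹⁸) = 1.180 × 10⁻²² kg·m/s.
λ = h/p = 6.626 × 10⁻³⁴ / 1.180 × 10⁻²² = 5.62 × 10⁻¹² m = 5620 fm.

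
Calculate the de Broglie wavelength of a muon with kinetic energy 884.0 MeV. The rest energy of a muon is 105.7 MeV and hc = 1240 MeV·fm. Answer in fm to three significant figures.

Total energy E = KE + m₀c² = 884.0 + 105.7 = 989.7 MeV.
(pc)² = E² − (m₀c²)² = (989.7)² − (105.7)² = 9.683 × 10⁵ MeV², so pc = 984.0 MeV.
λ = hc/(pc) = 1240 MeV·fm / 984.0 MeV = 1.26 fm.

λ = 1.26 fm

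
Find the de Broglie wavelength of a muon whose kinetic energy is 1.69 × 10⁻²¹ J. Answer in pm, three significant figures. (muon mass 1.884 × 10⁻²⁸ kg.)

p = √(2mKE) = √(2 × 1.884 × 10⁻²⁸ × 1.690 × 10⁻²¹) = 7.980 × 10⁻²⁵ kg·m/s.
λ = h/p = 6.626 × 10⁻³⁴ / 7.980 × 10⁻²⁵ = 8.30 × 10⁻¹⁰ m = 830 pm.

λ = 830 pm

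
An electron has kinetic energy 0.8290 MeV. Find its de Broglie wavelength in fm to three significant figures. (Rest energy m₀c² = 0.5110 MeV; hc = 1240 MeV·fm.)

Total energy E = KE + m₀c² = 0.8290 + 0.5110 = 1.3400 MeV.
(pc)² = E² − (m₀c²)² = (1.3400)² − (0.5110)² = 1.534 MeV², so pc = 1.239 MeV.
λ = hc/(pc) = 1240 MeV·fm / 1.239 MeV = 1000 fm.

λ = 1000 fm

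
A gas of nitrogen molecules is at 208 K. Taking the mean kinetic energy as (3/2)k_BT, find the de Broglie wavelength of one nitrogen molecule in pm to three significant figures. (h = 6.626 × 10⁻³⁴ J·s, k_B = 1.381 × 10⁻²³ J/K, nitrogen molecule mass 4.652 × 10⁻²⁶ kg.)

λ = 33.1 pm

KE = (3/2)k_BT = 1.5 × 1.381 × 10⁻²³ × 208 = 4.309 × 10⁻²¹ J.
p = √(2mKE) = √(2 × 4.652 × 10⁻²⁶ × 4.309 × 10⁻²¹) = 2.002 × 10⁻²³ kg·m/s.
λ = h/p = 3.31 × 10⁻¹¹ m = 33.1 pm.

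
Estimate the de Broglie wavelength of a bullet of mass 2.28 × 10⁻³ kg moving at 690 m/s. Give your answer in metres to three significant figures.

λ = 4.21 × 10⁻³⁴ m

p = mv = 2.28 × 10⁻³ × 690 = 1.573 kg·m/s.
λ = h/p = 6.626 × 10⁻³⁴ / 1.573 = 4.21 × 10⁻³⁴ m.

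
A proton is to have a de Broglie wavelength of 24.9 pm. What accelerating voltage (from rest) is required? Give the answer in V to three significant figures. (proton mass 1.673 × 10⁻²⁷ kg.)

V = 1.32 V

p = h/λ = 6.626 × 10⁻³⁴ / 2.490 × 10⁻¹¹ = 2.661 × 10⁻²³ kg·m/s.
KE = p²/(2m) = 2.116 × 10⁻¹⁹ J.
V = KE/e = 2.116 × 10⁻¹⁹ / (1.602 × 10⁻¹⁹) = 1.32 V.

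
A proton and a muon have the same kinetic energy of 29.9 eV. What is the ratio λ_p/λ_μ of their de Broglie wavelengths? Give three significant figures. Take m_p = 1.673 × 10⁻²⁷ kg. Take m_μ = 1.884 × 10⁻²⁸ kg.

At fixed KE, p = √(2mKE) so λ = h/p ∝ 1/√m.
λ_p/λ_μ = √(m_μ/m_p) = √(1.884 × 10⁻²⁸/1.673 × 10⁻²⁷) = √(0.1126) = 0.336.

λ_p/λ_μ = 0.336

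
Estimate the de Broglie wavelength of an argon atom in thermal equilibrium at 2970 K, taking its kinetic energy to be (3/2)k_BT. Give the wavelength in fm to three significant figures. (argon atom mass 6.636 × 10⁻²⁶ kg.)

KE = (3/2)k_BT = 1.5 × 1.381 × 10⁻²³ × 2970 = 6.152 × 10⁻²⁰ J.
p = √(2mKE) = √(2 × 6.636 × 10⁻²⁶ × 6.152 × 10⁻²⁰) = 9.036 × 10⁻²³ kg·m/s.
λ = h/p = 7.33 × 10⁻¹² m = 7330 fm.

λ = 7330 fm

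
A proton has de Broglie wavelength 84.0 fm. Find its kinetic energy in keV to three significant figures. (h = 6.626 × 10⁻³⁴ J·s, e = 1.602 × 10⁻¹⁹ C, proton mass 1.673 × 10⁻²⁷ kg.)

p = h/λ = 6.626 × 10⁻³⁴ / 8.400 × 10⁻¹⁴ = 7.888 × 10⁻²¹ kg·m/s.
KE = p²/(2m) = (7.888 × 10⁻²¹)² / (2 × 1.673 × 10⁻²⁷) = 1.860 × 10⁻¹⁴ J = 116 keV.

KE = 116 keV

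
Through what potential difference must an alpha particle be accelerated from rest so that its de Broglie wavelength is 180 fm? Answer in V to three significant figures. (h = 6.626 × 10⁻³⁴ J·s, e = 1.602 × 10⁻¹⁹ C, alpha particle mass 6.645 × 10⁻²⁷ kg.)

V = 3180 V

p = h/λ = 6.626 × 10⁻³⁴ / 1.800 × 10⁻¹³ = 3.681 × 10⁻²¹ kg·m/s.
KE = p²/(2m) = 1.020 × 10⁻¹⁵ J.
V = KE/2e = 1.020 × 10⁻¹⁵ / (2 × 1.602 × 10⁻¹⁹) = 3180 V.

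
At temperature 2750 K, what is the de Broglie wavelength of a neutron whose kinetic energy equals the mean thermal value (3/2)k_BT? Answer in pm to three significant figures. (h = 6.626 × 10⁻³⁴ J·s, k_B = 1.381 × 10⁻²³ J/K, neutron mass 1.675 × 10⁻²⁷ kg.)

KE = (3/2)k_BT = 1.5 × 1.381 × 10⁻²³ × 2750 = 5.697 × 10⁻²⁰ J.
p = √(2mKE) = √(2 × 1.675 × 10⁻²⁷ × 5.697 × 10⁻²⁰) = 1.381 × 10⁻²³ kg·m/s.
λ = h/p = 4.80 × 10⁻¹¹ m = 48.0 pm.

λ = 48.0 pm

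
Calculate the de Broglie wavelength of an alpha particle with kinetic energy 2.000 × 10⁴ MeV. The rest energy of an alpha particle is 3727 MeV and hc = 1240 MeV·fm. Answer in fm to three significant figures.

Total energy E = KE + m₀c² = 2.000 × 10⁴ + 3727 = 23727 MeV.
(pc)² = E² − (m₀c²)² = (23727)² − (3727)² = 5.491 × 10⁸ MeV², so pc = 2.343 × 10⁴ MeV.
λ = hc/(pc) = 1240 MeV·fm / 2.343 × 10⁴ MeV = 0.0529 fm.

λ = 0.0529 fm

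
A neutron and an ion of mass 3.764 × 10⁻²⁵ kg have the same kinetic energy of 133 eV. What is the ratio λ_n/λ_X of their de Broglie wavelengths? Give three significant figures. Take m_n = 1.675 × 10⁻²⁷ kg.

λ_n/λ_X = 15.0

At fixed KE, p = √(2mKE) so λ = h/p ∝ 1/√m.
λ_n/λ_X = √(m_X/m_n) = √(3.764 × 10⁻²⁵/1.675 × 10⁻²⁷) = √(224.7) = 15.0.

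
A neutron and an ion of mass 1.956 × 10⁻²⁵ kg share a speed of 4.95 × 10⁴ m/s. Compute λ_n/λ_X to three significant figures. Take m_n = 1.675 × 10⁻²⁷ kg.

λ_n/λ_X = 117

At fixed v, p = mv so λ = h/(mv) ∝ 1/m.
λ_n/λ_X = m_X/m_n = 1.956 × 10⁻²⁵/1.675 × 10⁻²⁷ = 117.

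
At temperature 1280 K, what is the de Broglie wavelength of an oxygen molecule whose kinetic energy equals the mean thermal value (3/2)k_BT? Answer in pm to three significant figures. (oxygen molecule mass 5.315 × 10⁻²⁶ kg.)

λ = 12.5 pm

KE = (3/2)k_BT = 1.5 × 1.381 × 10⁻²³ × 1280 = 2.652 × 10⁻²⁰ J.
p = √(2mKE) = √(2 × 5.315 × 10⁻²⁶ × 2.652 × 10⁻²⁰) = 5.309 × 10⁻²³ kg·m/s.
λ = h/p = 1.25 × 10⁻¹¹ m = 12.5 pm.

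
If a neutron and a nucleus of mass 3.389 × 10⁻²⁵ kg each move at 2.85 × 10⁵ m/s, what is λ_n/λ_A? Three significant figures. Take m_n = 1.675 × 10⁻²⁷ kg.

At fixed v, p = mv so λ = h/(mv) ∝ 1/m.
λ_n/λ_A = m_A/m_n = 3.389 × 10⁻²⁵/1.675 × 10⁻²⁷ = 202.

λ_n/λ_A = 202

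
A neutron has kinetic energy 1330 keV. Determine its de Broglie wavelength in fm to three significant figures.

λ = 24.8 fm

KE = 1330 keV = 2.131 × 10⁻¹³ J.
p = √(2mKE) = √(2 × 1.675 × 10⁻²⁷ × 2.131 × 10⁻¹³) = 2.672 × 10⁻²⁰ kg·m/s.
λ = h/p = 6.626 × 10⁻³⁴ / 2.672 × 10⁻²⁰ = 2.48 × 10⁻¹⁴ m = 24.8 fm.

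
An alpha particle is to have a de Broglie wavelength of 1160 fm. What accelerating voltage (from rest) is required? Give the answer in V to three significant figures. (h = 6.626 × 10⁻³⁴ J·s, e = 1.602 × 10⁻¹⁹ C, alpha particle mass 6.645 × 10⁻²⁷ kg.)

V = 76.6 V

p = h/λ = 6.626 × 10⁻³⁴ / 1.160 × 10⁻¹² = 5.712 × 10⁻²² kg·m/s.
KE = p²/(2m) = 2.455 × 10⁻¹⁷ J.
V = KE/2e = 2.455 × 10⁻¹⁷ / (2 × 1.602 × 10⁻¹⁹) = 76.6 V.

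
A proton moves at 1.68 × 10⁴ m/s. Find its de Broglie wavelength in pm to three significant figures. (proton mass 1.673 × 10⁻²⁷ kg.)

λ = 23.6 pm

p = mv = 1.673 × 10⁻²⁷ × 1.68 × 10⁴ = 2.811 × 10⁻²³ kg·m/s.
λ = h/p = 6.626 × 10⁻³⁴ / 2.811 × 10⁻²³ = 2.36 × 10⁻¹¹ m = 23.6 pm.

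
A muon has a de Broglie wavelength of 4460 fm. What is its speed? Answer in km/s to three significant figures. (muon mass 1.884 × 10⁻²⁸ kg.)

p = h/λ = 6.626 × 10⁻³⁴ / 4.460 × 10⁻¹² = 1.486 × 10⁻²² kg·m/s.
v = p/m = 1.486 × 10⁻²² / 1.884 × 10⁻²⁸ = 7.89 × 10⁵ m/s = 789 km/s.

v = 789 km/s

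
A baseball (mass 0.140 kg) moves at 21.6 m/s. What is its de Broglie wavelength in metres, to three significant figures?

p = mv = 0.140 × 21.6 = 3.024 kg·m/s.
λ = h/p = 6.626 × 10⁻³⁴ / 3.024 = 2.19 × 10⁻³⁴ m.

λ = 2.19 × 10⁻³⁴ m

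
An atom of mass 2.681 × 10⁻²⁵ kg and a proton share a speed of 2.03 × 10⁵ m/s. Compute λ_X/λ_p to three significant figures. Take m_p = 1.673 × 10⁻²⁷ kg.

λ_X/λ_p = 6.24 × 10⁻³

At fixed v, p = mv so λ = h/(mv) ∝ 1/m.
λ_X/λ_p = m_p/m_X = 1.673 × 10⁻²⁷/2.681 × 10⁻²⁵ = 6.24 × 10⁻³.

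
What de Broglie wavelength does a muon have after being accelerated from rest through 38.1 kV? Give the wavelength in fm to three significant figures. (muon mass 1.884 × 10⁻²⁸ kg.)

KE = eV = 1.602 × 10⁻¹⁹ × 3.810 × 10⁴ = 6.104 × 10⁻¹⁵ J.
p = √(2mKE) = √(2 × 1.884 × 10⁻²⁸ × 6.104 × 10⁻¹⁵) = 1.517 × 10⁻²¹ kg·m/s.
λ = h/p = 6.626 × 10⁻³⁴ / 1.517 × 10⁻²¹ = 4.37 × 10⁻¹³ m = 437 fm.

λ = 437 fm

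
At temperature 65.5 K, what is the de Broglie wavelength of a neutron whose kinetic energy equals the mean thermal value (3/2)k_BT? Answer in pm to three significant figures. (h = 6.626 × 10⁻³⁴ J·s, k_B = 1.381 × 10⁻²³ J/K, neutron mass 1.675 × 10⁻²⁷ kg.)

λ = 311 pm

KE = (3/2)k_BT = 1.5 × 1.381 × 10⁻²³ × 65.5 = 1.357 × 10⁻²¹ J.
p = √(2mKE) = √(2 × 1.675 × 10⁻²⁷ × 1.357 × 10⁻²¹) = 2.132 × 10⁻²⁴ kg·m/s.
λ = h/p = 3.11 × 10⁻¹⁰ m = 311 pm.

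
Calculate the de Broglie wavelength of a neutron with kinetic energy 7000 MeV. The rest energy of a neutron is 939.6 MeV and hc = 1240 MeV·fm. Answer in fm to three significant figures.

Total energy E = KE + m₀c² = 7000 + 939.6 = 7939.6 MeV.
(pc)² = E² − (m₀c²)² = (7939.6)² − (939.6)² = 6.215 × 10⁷ MeV², so pc = 7884 MeV.
λ = hc/(pc) = 1240 MeV·fm / 7884 MeV = 0.157 fm.

λ = 0.157 fm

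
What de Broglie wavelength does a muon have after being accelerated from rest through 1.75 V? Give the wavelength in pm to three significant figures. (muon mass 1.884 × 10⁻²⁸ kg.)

KE = eV = 1.602 × 10⁻¹⁹ × 1.750 = 2.804 × 10⁻¹⁹ J.
p = √(2mKE) = √(2 × 1.884 × 10⁻²⁸ × 2.804 × 10⁻¹⁹) = 1.028 × 10⁻²³ kg·m/s.
λ = h/p = 6.626 × 10⁻³⁴ / 1.028 × 10⁻²³ = 6.45 × 10⁻¹¹ m = 64.5 pm.

λ = 64.5 pm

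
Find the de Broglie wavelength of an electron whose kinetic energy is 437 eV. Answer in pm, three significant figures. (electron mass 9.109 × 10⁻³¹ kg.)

λ = 58.7 pm

KE = 437 eV = 7.001 × 10⁻¹⁷ J.
p = √(2mKE) = √(2 × 9.109 × 10⁻³¹ × 7.001 × 10⁻¹⁷) = 1.129 × 10⁻²³ kg·m/s.
λ = h/p = 6.626 × 10⁻³⁴ / 1.129 × 10⁻²³ = 5.87 × 10⁻¹¹ m = 58.7 pm.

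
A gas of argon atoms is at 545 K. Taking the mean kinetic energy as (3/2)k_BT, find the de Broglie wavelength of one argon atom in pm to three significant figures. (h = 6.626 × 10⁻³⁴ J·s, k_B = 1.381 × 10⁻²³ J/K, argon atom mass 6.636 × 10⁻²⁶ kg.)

KE = (3/2)k_BT = 1.5 × 1.381 × 10⁻²³ × 545 = 1.129 × 10⁻²⁰ J.
p = √(2mKE) = √(2 × 6.636 × 10⁻²⁶ × 1.129 × 10⁻²⁰) = 3.871 × 10⁻²³ kg·m/s.
λ = h/p = 1.71 × 10⁻¹¹ m = 17.1 pm.

λ = 17.1 pm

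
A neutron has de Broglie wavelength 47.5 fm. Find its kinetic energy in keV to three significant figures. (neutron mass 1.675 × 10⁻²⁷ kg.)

KE = 363 keV

p = h/λ = 6.626 × 10⁻³⁴ / 4.750 × 10⁻¹⁴ = 1.395 × 10⁻²⁰ kg·m/s.
KE = p²/(2m) = (1.395 × 10⁻²⁰)² / (2 × 1.675 × 10⁻²⁷) = 5.809 × 10⁻¹⁴ J = 363 keV.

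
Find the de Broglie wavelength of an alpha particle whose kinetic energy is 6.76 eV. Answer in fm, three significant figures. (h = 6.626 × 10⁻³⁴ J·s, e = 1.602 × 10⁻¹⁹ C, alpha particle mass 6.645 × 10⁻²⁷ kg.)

λ = 5520 fm

KE = 6.76 eV = 1.083 × 10⁻¹⁸ J.
p = √(2mKE) = √(2 × 6.645 × 10⁻²⁷ × 1.083 × 10⁻¹⁸) = 1.200 × 10⁻²² kg·m/s.
λ = h/p = 6.626 × 10⁻³⁴ / 1.200 × 10⁻²² = 5.52 × 10⁻¹² m = 5520 fm.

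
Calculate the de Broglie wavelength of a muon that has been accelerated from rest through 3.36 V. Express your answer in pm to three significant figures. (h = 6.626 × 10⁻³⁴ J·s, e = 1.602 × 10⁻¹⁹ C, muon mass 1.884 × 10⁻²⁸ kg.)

λ = 46.5 pm

KE = eV = 1.602 × 10⁻¹⁹ × 3.360 = 5.383 × 10⁻¹⁹ J.
p = √(2mKE) = √(2 × 1.884 × 10⁻²⁸ × 5.383 × 10⁻¹⁹) = 1.424 × 10⁻²³ kg·m/s.
λ = h/p = 6.626 × 10⁻³⁴ / 1.424 × 10⁻²³ = 4.65 × 10⁻¹¹ m = 46.5 pm.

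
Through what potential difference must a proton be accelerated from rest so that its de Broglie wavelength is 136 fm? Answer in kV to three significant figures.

p = h/λ = 6.626 × 10⁻³⁴ / 1.360 × 10⁻¹³ = 4.872 × 10⁻²¹ kg·m/s.
KE = p²/(2m) = 7.094 × 10⁻¹⁵ J.
V = KE/e = 7.094 × 10⁻¹⁵ / (1.602 × 10⁻¹⁹) = 44.3 kV.

V = 44.3 kV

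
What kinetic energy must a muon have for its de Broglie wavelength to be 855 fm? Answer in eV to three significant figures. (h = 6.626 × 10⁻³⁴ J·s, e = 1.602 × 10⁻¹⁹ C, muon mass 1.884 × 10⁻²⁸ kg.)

KE = 9950 eV

p = h/λ = 6.626 × 10⁻³⁴ / 8.550 × 10⁻¹³ = 7.750 × 10⁻²² kg·m/s.
KE = p²/(2m) = (7.750 × 10⁻²²)² / (2 × 1.884 × 10⁻²⁸) = 1.594 × 10⁻¹⁵ J = 9950 eV.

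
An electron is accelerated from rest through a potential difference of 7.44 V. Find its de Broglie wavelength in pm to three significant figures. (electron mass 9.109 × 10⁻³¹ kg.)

KE = eV = 1.602 × 10⁻¹⁹ × 7.440 = 1.192 × 10⁻¹⁸ J.
p = √(2mKE) = √(2 × 9.109 × 10⁻³¹ × 1.192 × 10⁻¹⁸) = 1.474 × 10⁻²⁴ kg·m/s.
λ = h/p = 6.626 × 10⁻³⁴ / 1.474 × 10⁻²⁴ = 4.50 × 10⁻¹⁰ m = 450 pm.

λ = 450 pm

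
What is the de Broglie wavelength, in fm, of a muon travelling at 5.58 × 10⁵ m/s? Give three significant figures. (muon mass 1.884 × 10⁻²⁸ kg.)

p = mv = 1.884 × 10⁻²⁸ × 5.58 × 10⁵ = 1.051 × 10⁻²² kg·m/s.
λ = h/p = 6.626 × 10⁻³⁴ / 1.051 × 10⁻²² = 6.30 × 10⁻¹² m = 6300 fm.

λ = 6300 fm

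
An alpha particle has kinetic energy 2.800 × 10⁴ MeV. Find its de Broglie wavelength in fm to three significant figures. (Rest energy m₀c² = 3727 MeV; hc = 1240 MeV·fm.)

Total energy E = KE + m₀c² = 2.800 × 10⁴ + 3727 = 31727 MeV.
(pc)² = E² − (m₀c²)² = (31727)² − (3727)² = 9.927 × 10⁸ MeV², so pc = 3.151 × 10⁴ MeV.
λ = hc/(pc) = 1240 MeV·fm / 3.151 × 10⁴ MeV = 0.0394 fm.

λ = 0.0394 fm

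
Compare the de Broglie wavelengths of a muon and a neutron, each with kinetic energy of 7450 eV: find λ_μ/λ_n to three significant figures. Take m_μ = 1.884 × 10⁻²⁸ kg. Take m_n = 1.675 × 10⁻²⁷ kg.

λ_μ/λ_n = 2.98

At fixed KE, p = √(2mKE) so λ = h/p ∝ 1/√m.
λ_μ/λ_n = √(m_n/m_μ) = √(1.675 × 10⁻²⁷/1.884 × 10⁻²⁸) = √(8.891) = 2.98.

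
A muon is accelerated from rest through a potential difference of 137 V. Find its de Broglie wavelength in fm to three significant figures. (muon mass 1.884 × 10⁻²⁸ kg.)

KE = eV = 1.602 × 10⁻¹⁹ × 137.0 = 2.195 × 10⁻¹⁷ J.
p = √(2mKE) = √(2 × 1.884 × 10⁻²⁸ × 2.195 × 10⁻¹⁷) = 9.094 × 10⁻²³ kg·m/s.
λ = h/p = 6.626 × 10⁻³⁴ / 9.094 × 10⁻²³ = 7.29 × 10⁻¹² m = 7290 fm.

λ = 7290 fm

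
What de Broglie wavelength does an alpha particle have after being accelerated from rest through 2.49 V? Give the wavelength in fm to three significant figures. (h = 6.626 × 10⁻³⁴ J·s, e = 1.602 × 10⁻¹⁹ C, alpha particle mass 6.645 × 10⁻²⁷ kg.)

KE = 2eV = 2 × 1.602 × 10⁻¹⁹ × 2.490 = 7.978 × 10⁻¹⁹ J.
p = √(2mKE) = √(2 × 6.645 × 10⁻²⁷ × 7.978 × 10⁻¹⁹) = 1.030 × 10⁻²² kg·m/s.
λ = h/p = 6.626 × 10⁻³⁴ / 1.030 × 10⁻²² = 6.43 × 10⁻¹² m = 6430 fm.

λ = 6430 fm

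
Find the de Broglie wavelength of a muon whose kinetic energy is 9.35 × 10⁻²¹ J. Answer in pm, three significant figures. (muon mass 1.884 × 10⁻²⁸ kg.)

p = √(2mKE) = √(2 × 1.884 × 10⁻²⁸ × 9.350 × 10⁻²¹) = 1.877 × 10⁻²⁴ kg·m/s.
λ = h/p = 6.626 × 10⁻³⁴ / 1.877 × 10⁻²⁴ = 3.53 × 10⁻¹⁰ m = 353 pm.

λ = 353 pm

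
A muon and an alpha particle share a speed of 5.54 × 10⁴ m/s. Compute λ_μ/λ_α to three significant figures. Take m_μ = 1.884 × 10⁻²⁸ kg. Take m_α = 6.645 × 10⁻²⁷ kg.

At fixed v, p = mv so λ = h/(mv) ∝ 1/m.
λ_μ/λ_α = m_α/m_μ = 6.645 × 10⁻²⁷/1.884 × 10⁻²⁸ = 35.3.

λ_μ/λ_α = 35.3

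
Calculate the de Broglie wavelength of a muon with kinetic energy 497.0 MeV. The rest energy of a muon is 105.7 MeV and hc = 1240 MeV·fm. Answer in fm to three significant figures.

Total energy E = KE + m₀c² = 497.0 + 105.7 = 602.7 MeV.
(pc)² = E² − (m₀c²)² = (602.7)² − (105.7)² = 3.521 × 10⁵ MeV², so pc = 593.4 MeV.
λ = hc/(pc) = 1240 MeV·fm / 593.4 MeV = 2.09 fm.

λ = 2.09 fm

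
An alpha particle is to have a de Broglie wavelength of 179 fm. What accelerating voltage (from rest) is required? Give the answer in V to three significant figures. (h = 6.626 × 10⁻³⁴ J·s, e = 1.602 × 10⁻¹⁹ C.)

p = h/λ = 6.626 × 10⁻³⁴ / 1.790 × 10⁻¹³ = 3.702 × 10⁻²¹ kg·m/s.
KE = p²/(2m) = 1.031 × 10⁻¹⁵ J.
V = KE/2e = 1.031 × 10⁻¹⁵ / (2 × 1.602 × 10⁻¹⁹) = 3220 V.

V = 3220 V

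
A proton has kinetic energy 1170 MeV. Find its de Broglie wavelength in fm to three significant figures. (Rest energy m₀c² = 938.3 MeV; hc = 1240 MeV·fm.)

λ = 0.657 fm

Total energy E = KE + m₀c² = 1170 + 938.3 = 2108.3 MeV.
(pc)² = E² − (m₀c²)² = (2108.3)² − (938.3)² = 3.565 × 10⁶ MeV², so pc = 1888 MeV.
λ = hc/(pc) = 1240 MeV·fm / 1888 MeV = 0.657 fm.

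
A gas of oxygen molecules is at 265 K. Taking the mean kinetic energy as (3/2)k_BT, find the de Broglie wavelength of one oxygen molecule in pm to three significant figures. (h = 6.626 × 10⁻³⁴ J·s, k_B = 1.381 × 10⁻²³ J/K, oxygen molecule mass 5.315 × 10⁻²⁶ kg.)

KE = (3/2)k_BT = 1.5 × 1.381 × 10⁻²³ × 265 = 5.489 × 10⁻²¹ J.
p = √(2mKE) = √(2 × 5.315 × 10⁻²⁶ × 5.489 × 10⁻²¹) = 2.416 × 10⁻²³ kg·m/s.
λ = h/p = 2.74 × 10⁻¹¹ m = 27.4 pm.

λ = 27.4 pm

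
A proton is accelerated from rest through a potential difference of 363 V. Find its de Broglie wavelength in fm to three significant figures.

λ = 1500 fm

KE = eV = 1.602 × 10⁻¹⁹ × 363.0 = 5.815 × 10⁻¹⁷ J.
p = √(2mKE) = √(2 × 1.673 × 10⁻²⁷ × 5.815 × 10⁻¹⁷) = 4.411 × 10⁻²² kg·m/s.
λ = h/p = 6.626 × 10⁻³⁴ / 4.411 × 10⁻²² = 1.50 × 10⁻¹² m = 1500 fm.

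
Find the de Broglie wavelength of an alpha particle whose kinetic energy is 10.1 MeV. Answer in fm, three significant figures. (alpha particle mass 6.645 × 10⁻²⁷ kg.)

KE = 10.1 MeV = 1.618 × 10⁻¹² J.
p = √(2mKE) = √(2 × 6.645 × 10⁻²⁷ × 1.618 × 10⁻¹²) = 1.466 × 10⁻¹⁹ kg·m/s.
λ = h/p = 6.626 × 10⁻³⁴ / 1.466 × 10⁻¹⁹ = 4.52 × 10⁻¹⁵ m = 4.52 fm.

λ = 4.52 fm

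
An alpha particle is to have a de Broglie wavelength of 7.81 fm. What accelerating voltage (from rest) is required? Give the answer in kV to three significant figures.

p = h/λ = 6.626 × 10⁻³⁴ / 7.810 × 10⁻¹⁵ = 8.484 × 10⁻²⁰ kg·m/s.
KE = p²/(2m) = 5.416 × 10⁻¹³ J.
V = KE/2e = 5.416 × 10⁻¹³ / (2 × 1.602 × 10⁻¹⁹) = 1690 kV.

V = 1690 kV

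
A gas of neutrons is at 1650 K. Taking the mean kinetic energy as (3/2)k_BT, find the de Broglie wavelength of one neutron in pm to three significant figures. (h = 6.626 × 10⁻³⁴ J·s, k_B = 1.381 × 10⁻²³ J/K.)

KE = (3/2)k_BT = 1.5 × 1.381 × 10⁻²³ × 1650 = 3.418 × 10⁻²⁰ J.
p = √(2mKE) = √(2 × 1.675 × 10⁻²⁷ × 3.418 × 10⁻²⁰) = 1.070 × 10⁻²³ kg·m/s.
λ = h/p = 6.19 × 10⁻¹¹ m = 61.9 pm.

λ = 61.9 pm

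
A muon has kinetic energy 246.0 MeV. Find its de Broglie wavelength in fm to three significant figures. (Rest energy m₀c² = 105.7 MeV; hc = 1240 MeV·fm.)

λ = 3.70 fm

Total energy E = KE + m₀c² = 246.0 + 105.7 = 351.7 MeV.
(pc)² = E² − (m₀c²)² = (351.7)² − (105.7)² = 1.125 × 10⁵ MeV², so pc = 335.4 MeV.
λ = hc/(pc) = 1240 MeV·fm / 335.4 MeV = 3.70 fm.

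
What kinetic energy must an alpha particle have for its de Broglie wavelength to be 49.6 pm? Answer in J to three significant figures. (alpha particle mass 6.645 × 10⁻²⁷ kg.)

KE = 1.34 × 10⁻²⁰ J

p = h/λ = 6.626 × 10⁻³⁴ / 4.960 × 10⁻¹¹ = 1.336 × 10⁻²³ kg·m/s.
KE = p²/(2m) = (1.336 × 10⁻²³)² / (2 × 6.645 × 10⁻²⁷) = 1.343 × 10⁻²⁰ J = 1.34 × 10⁻²⁰ J.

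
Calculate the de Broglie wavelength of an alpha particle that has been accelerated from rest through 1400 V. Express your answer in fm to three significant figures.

λ = 271 fm

KE = 2eV = 2 × 1.602 × 10⁻¹⁹ × 1400 = 4.486 × 10⁻¹⁶ J.
p = √(2mKE) = √(2 × 6.645 × 10⁻²⁷ × 4.486 × 10⁻¹⁶) = 2.442 × 10⁻²¹ kg·m/s.
λ = h/p = 6.626 × 10⁻³⁴ / 2.442 × 10⁻²¹ = 2.71 × 10⁻¹³ m = 271 fm.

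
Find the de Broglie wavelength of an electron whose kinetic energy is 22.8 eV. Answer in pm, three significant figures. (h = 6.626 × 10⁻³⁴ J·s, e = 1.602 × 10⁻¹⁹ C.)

λ = 257 pm

KE = 22.8 eV = 3.653 × 10⁻¹⁸ J.
p = √(2mKE) = √(2 × 9.109 × 10⁻³¹ × 3.653 × 10⁻¹⁸) = 2.580 × 10⁻²⁴ kg·m/s.
λ = h/p = 6.626 × 10⁻³⁴ / 2.580 × 10⁻²⁴ = 2.57 × 10⁻¹⁰ m = 257 pm.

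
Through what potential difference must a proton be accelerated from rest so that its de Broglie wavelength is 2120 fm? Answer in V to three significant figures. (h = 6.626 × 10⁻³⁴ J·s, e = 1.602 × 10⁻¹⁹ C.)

p = h/λ = 6.626 × 10⁻³⁴ / 2.120 × 10⁻¹² = 3.125 × 10⁻²² kg·m/s.
KE = p²/(2m) = 2.919 × 10⁻¹⁷ J.
V = KE/e = 2.919 × 10⁻¹⁷ / (1.602 × 10⁻¹⁹) = 182 V.

V = 182 V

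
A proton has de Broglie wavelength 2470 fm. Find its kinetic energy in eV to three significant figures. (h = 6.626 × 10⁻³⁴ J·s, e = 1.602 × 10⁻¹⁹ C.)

KE = 134 eV

p = h/λ = 6.626 × 10⁻³⁴ / 2.470 × 10⁻¹² = 2.683 × 10⁻²² kg·m/s.
KE = p²/(2m) = (2.683 × 10⁻²²)² / (2 × 1.673 × 10⁻²⁷) = 2.151 × 10⁻¹⁷ J = 134 eV.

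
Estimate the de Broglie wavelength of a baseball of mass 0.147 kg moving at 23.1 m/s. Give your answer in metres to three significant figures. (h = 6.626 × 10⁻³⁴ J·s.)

p = mv = 0.147 × 23.1 = 3.396 kg·m/s.
λ = h/p = 6.626 × 10⁻³⁴ / 3.396 = 1.95 × 10⁻³⁴ m.

λ = 1.95 × 10⁻³⁴ m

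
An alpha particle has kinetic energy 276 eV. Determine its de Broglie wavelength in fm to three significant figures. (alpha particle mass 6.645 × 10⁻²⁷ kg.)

λ = 864 fm

KE = 276 eV = 4.422 × 10⁻¹⁷ J.
p = √(2mKE) = √(2 × 6.645 × 10⁻²⁷ × 4.422 × 10⁻¹⁷) = 7.666 × 10⁻²² kg·m/s.
λ = h/p = 6.626 × 10⁻³⁴ / 7.666 × 10⁻²² = 8.64 × 10⁻¹³ m = 864 fm.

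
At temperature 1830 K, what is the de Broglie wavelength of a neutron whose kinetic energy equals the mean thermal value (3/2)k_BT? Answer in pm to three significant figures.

KE = (3/2)k_BT = 1.5 × 1.381 × 10⁻²³ × 1830 = 3.791 × 10⁻²⁰ J.
p = √(2mKE) = √(2 × 1.675 × 10⁻²⁷ × 3.791 × 10⁻²⁰) = 1.127 × 10⁻²³ kg·m/s.
λ = h/p = 5.88 × 10⁻¹¹ m = 58.8 pm.

λ = 58.8 pm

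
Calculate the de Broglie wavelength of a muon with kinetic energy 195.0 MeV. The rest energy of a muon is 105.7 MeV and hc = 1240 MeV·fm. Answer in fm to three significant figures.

Total energy E = KE + m₀c² = 195.0 + 105.7 = 300.7 MeV.
(pc)² = E² − (m₀c²)² = (300.7)² − (105.7)² = 7.925 × 10⁴ MeV², so pc = 281.5 MeV.
λ = hc/(pc) = 1240 MeV·fm / 281.5 MeV = 4.40 fm.

λ = 4.40 fm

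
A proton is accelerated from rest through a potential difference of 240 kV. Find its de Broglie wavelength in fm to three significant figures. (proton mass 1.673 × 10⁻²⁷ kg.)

KE = eV = 1.602 × 10⁻¹⁹ × 2.400 × 10⁵ = 3.845 × 10⁻¹⁴ J.
p = √(2mKE) = √(2 × 1.673 × 10⁻²⁷ × 3.845 × 10⁻¹⁴) = 1.134 × 10⁻²⁰ kg·m/s.
λ = h/p = 6.626 × 10⁻³⁴ / 1.134 × 10⁻²⁰ = 5.84 × 10⁻¹⁴ m = 58.4 fm.

λ = 58.4 fm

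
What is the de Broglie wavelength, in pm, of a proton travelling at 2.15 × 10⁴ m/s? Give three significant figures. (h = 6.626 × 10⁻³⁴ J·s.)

λ = 18.4 pm

p = mv = 1.673 × 10⁻²⁷ × 2.15 × 10⁴ = 3.597 × 10⁻²³ kg·m/s.
λ = h/p = 6.626 × 10⁻³⁴ / 3.597 × 10⁻²³ = 1.84 × 10⁻¹¹ m = 18.4 pm.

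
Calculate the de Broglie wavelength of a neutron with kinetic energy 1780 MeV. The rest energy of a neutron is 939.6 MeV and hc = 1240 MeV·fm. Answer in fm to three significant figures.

Total energy E = KE + m₀c² = 1780 + 939.6 = 2719.6 MeV.
(pc)² = E² − (m₀c²)² = (2719.6)² − (939.6)² = 6.513 × 10⁶ MeV², so pc = 2552 MeV.
λ = hc/(pc) = 1240 MeV·fm / 2552 MeV = 0.486 fm.

λ = 0.486 fm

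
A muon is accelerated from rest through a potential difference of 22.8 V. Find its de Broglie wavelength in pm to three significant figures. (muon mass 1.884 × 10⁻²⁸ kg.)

KE = eV = 1.602 × 10⁻¹⁹ × 22.80 = 3.653 × 10⁻¹⁸ J.
p = √(2mKE) = √(2 × 1.884 × 10⁻²⁸ × 3.653 × 10⁻¹⁸) = 3.710 × 10⁻²³ kg·m/s.
λ = h/p = 6.626 × 10⁻³⁴ / 3.710 × 10⁻²³ = 1.79 × 10⁻¹¹ m = 17.9 pm.

λ = 17.9 pm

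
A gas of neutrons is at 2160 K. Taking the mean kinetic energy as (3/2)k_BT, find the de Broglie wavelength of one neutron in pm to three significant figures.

λ = 54.1 pm

KE = (3/2)k_BT = 1.5 × 1.381 × 10⁻²³ × 2160 = 4.474 × 10⁻²⁰ J.
p = √(2mKE) = √(2 × 1.675 × 10⁻²⁷ × 4.474 × 10⁻²⁰) = 1.224 × 10⁻²³ kg·m/s.
λ = h/p = 5.41 × 10⁻¹¹ m = 54.1 pm.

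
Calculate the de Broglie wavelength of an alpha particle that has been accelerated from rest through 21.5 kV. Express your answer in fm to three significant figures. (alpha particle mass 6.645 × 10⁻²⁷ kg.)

KE = 2eV = 2 × 1.602 × 10⁻¹⁹ × 2.150 × 10⁴ = 6.889 × 10⁻¹⁵ J.
p = √(2mKE) = √(2 × 6.645 × 10⁻²⁷ × 6.889 × 10⁻¹⁵) = 9.568 × 10⁻²¹ kg·m/s.
λ = h/p = 6.626 × 10⁻³⁴ / 9.568 × 10⁻²¹ = 6.93 × 10⁻¹⁴ m = 69.3 fm.

λ = 69.3 fm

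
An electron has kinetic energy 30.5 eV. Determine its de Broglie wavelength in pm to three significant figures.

KE = 30.5 eV = 4.886 × 10⁻¹⁸ J.
p = √(2mKE) = √(2 × 9.109 × 10⁻³¹ × 4.886 × 10⁻¹⁸) = 2.984 × 10⁻²⁴ kg·m/s.
λ = h/p = 6.626 × 10⁻³⁴ / 2.984 × 10⁻²⁴ = 2.22 × 10⁻¹⁰ m = 222 pm.

λ = 222 pm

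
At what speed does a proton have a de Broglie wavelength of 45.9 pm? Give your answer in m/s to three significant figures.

p = h/λ = 6.626 × 10⁻³⁴ / 4.590 × 10⁻¹¹ = 1.444 × 10⁻²³ kg·m/s.
v = p/m = 1.444 × 10⁻²³ / 1.673 × 10⁻²⁷ = 8.63 × 10³ m/s = 8630 m/s.

v = 8630 m/s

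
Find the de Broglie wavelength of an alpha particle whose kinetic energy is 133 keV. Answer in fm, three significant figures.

KE = 133 keV = 2.131 × 10⁻¹⁴ J.
p = √(2mKE) = √(2 × 6.645 × 10⁻²⁷ × 2.131 × 10⁻¹⁴) = 1.683 × 10⁻²⁰ kg·m/s.
λ = h/p = 6.626 × 10⁻³⁴ / 1.683 × 10⁻²⁰ = 3.94 × 10⁻¹⁴ m = 39.4 fm.

λ = 39.4 fm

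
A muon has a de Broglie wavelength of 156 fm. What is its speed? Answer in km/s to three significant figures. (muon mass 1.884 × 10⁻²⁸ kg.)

p = h/λ = 6.626 × 10⁻³⁴ / 1.560 × 10⁻¹³ = 4.247 × 10⁻²¹ kg·m/s.
v = p/m = 4.247 × 10⁻²¹ / 1.884 × 10⁻²⁸ = 2.25 × 10⁷ m/s = 2.25 × 10⁴ km/s.

v = 2.25 × 10⁴ km/s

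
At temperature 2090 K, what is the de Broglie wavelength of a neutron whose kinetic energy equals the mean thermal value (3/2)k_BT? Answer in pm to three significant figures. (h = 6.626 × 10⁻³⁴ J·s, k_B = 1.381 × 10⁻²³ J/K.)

KE = (3/2)k_BT = 1.5 × 1.381 × 10⁻²³ × 2090 = 4.329 × 10⁻²⁰ J.
p = √(2mKE) = √(2 × 1.675 × 10⁻²⁷ × 4.329 × 10⁻²⁰) = 1.204 × 10⁻²³ kg·m/s.
λ = h/p = 5.50 × 10⁻¹¹ m = 55.0 pm.

λ = 55.0 pm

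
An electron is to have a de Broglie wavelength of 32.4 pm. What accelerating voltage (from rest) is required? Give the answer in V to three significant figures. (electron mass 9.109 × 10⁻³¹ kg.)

V = 1430 V

p = h/λ = 6.626 × 10⁻³⁴ / 3.240 × 10⁻¹¹ = 2.045 × 10⁻²³ kg·m/s.
KE = p²/(2m) = 2.296 × 10⁻¹⁶ J.
V = KE/e = 2.296 × 10⁻¹⁶ / (1.602 × 10⁻¹⁹) = 1430 V.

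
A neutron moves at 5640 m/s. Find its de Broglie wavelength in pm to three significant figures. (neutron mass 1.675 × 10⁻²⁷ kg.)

p = mv = 1.675 × 10⁻²⁷ × 5640 = 9.447 × 10⁻²⁴ kg·m/s.
λ = h/p = 6.626 × 10⁻³⁴ / 9.447 × 10⁻²⁴ = 7.01 × 10⁻¹¹ m = 70.1 pm.

λ = 70.1 pm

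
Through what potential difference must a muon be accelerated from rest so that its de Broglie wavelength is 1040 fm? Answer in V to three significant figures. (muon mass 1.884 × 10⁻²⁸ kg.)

V = 6720 V

p = h/λ = 6.626 × 10⁻³⁴ / 1.040 × 10⁻¹² = 6.371 × 10⁻²² kg·m/s.
KE = p²/(2m) = 1.077 × 10⁻¹⁵ J.
V = KE/e = 1.077 × 10⁻¹⁵ / (1.602 × 10⁻¹⁹) = 6720 V.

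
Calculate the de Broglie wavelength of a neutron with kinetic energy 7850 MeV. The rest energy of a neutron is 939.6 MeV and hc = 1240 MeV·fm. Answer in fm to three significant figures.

Total energy E = KE + m₀c² = 7850 + 939.6 = 8789.6 MeV.
(pc)² = E² − (m₀c²)² = (8789.6)² − (939.6)² = 7.637 × 10⁷ MeV², so pc = 8739 MeV.
λ = hc/(pc) = 1240 MeV·fm / 8739 MeV = 0.142 fm.

λ = 0.142 fm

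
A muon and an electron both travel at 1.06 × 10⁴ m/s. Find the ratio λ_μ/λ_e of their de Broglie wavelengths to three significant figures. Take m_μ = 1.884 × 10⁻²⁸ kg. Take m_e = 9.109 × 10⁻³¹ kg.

At fixed v, p = mv so λ = h/(mv) ∝ 1/m.
λ_μ/λ_e = m_e/m_μ = 9.109 × 10⁻³¹/1.884 × 10⁻²⁸ = 4.83 × 10⁻³.

λ_μ/λ_e = 4.83 × 10⁻³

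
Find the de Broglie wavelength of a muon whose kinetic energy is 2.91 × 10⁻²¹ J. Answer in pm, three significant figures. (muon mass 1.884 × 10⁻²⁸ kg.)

p = √(2mKE) = √(2 × 1.884 × 10⁻²⁸ × 2.910 × 10⁻²¹) = 1.047 × 10⁻²⁴ kg·m/s.
λ = h/p = 6.626 × 10⁻³⁴ / 1.047 × 10⁻²⁴ = 6.33 × 10⁻¹⁰ m = 633 pm.

λ = 633 pm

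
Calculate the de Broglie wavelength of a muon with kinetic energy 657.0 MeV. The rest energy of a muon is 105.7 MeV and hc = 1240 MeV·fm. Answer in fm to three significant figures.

Total energy E = KE + m₀c² = 657.0 + 105.7 = 762.7 MeV.
(pc)² = E² − (m₀c²)² = (762.7)² − (105.7)² = 5.705 × 10⁵ MeV², so pc = 755.3 MeV.
λ = hc/(pc) = 1240 MeV·fm / 755.3 MeV = 1.64 fm.

λ = 1.64 fm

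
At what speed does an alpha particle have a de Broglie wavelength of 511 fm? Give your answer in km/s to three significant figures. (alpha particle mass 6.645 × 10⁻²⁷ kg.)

v = 195 km/s

p = h/λ = 6.626 × 10⁻³⁴ / 5.110 × 10⁻¹³ = 1.297 × 10⁻²¹ kg·m/s.
v = p/m = 1.297 × 10⁻²¹ / 6.645 × 10⁻²⁷ = 1.95 × 10⁵ m/s = 195 km/s.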